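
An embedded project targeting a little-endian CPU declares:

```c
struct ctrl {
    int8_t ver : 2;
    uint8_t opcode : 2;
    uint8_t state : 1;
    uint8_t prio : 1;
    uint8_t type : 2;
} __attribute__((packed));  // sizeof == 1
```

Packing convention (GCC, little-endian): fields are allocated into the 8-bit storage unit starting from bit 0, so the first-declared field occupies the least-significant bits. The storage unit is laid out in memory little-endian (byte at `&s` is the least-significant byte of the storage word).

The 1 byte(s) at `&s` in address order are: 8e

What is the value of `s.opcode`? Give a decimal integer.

[0]=0x8e (little-endian) → word 0x8e
ver:2 @ bit 0 → (0x8e>>0)&0x3 = 0x2
opcode:2 @ bit 2 → (0x8e>>2)&0x3 = 0x3  ←
state:1 @ bit 4 → (0x8e>>4)&0x1 = 0x0
prio:1 @ bit 5 → (0x8e>>5)&0x1 = 0x0
type:2 @ bit 6 → (0x8e>>6)&0x3 = 0x2

3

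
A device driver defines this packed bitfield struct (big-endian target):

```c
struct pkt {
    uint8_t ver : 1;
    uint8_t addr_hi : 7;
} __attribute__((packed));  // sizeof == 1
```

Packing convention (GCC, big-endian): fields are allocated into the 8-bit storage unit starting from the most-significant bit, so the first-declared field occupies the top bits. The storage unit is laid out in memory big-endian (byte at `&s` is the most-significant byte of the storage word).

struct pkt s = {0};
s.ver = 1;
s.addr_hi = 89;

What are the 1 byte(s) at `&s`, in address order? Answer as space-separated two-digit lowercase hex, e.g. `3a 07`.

ver (1b) val=1 bits=0x1 at bit 7: 0x80
addr_hi (7b) val=89 bits=0x59 at bit 0: 0xd9
word = 0xd9 → big-endian bytes:
  [0]=0xd9

d9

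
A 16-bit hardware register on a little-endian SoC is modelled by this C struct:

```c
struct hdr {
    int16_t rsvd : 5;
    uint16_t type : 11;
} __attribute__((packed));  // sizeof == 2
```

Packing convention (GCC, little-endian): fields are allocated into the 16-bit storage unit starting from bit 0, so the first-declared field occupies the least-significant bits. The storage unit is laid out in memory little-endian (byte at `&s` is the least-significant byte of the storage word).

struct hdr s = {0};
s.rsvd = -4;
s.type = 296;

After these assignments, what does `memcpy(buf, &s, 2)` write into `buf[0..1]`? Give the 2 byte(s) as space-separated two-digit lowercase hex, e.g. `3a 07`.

[0+:5] rsvd=-4 & 0x1f = 0x1c; word=0x001c
[5+:11] type=296 & 0x7ff = 0x128; word=0x251c
word = 0x251c → little-endian bytes:
  [0]=0x1c  [1]=0x25

1c 25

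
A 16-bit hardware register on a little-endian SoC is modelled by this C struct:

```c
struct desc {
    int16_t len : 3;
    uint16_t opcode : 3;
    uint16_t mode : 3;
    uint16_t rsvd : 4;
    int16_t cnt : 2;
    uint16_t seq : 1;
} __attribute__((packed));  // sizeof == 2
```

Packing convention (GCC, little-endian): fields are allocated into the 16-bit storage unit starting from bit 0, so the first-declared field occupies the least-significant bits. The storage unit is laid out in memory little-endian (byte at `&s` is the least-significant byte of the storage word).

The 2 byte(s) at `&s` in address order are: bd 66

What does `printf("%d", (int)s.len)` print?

-3

[0]=0xbd [1]=0x66 (little-endian) → word 0x66bd
len [0+:3] = (word>>0) & 0x7 = 5  ←
opcode [3+:3] = (word>>3) & 0x7 = 7
mode [6+:3] = (word>>6) & 0x7 = 2
rsvd [9+:4] = (word>>9) & 0xf = 3
cnt [13+:2] = (word>>13) & 0x3 = 3
seq [15+:1] = (word>>15) & 0x1 = 0
len signed 3b, MSB=1: 5 - 8 = -3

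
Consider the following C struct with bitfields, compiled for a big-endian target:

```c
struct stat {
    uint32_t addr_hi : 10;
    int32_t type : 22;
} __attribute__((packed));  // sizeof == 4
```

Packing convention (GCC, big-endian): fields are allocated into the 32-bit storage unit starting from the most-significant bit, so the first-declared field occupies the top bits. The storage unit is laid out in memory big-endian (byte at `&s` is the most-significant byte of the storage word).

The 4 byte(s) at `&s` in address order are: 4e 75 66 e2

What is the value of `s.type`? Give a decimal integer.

-694558

[0]=0x4e [1]=0x75 [2]=0x66 [3]=0xe2 (big-endian) → word 0x4e7566e2
addr_hi [22+:10] = (word>>22) & 0x3ff = 313
type [0+:22] = (word>>0) & 0x3fffff = 3499746  ←
type signed 22b, MSB=1: 3499746 - 4194304 = -694558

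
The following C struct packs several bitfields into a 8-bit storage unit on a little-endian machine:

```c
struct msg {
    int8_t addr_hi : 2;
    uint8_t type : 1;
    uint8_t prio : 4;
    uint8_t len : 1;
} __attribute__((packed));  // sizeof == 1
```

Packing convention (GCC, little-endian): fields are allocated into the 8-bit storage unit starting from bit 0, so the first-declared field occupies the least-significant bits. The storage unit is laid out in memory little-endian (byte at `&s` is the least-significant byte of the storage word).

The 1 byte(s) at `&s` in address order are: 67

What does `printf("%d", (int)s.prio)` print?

[0]=0x67 (little-endian) → word 0x67
addr_hi [0+:2] = (word>>0) & 0x3 = 3
type [2+:1] = (word>>2) & 0x1 = 1
prio [3+:4] = (word>>3) & 0xf = 12  ←
len [7+:1] = (word>>7) & 0x1 = 0

12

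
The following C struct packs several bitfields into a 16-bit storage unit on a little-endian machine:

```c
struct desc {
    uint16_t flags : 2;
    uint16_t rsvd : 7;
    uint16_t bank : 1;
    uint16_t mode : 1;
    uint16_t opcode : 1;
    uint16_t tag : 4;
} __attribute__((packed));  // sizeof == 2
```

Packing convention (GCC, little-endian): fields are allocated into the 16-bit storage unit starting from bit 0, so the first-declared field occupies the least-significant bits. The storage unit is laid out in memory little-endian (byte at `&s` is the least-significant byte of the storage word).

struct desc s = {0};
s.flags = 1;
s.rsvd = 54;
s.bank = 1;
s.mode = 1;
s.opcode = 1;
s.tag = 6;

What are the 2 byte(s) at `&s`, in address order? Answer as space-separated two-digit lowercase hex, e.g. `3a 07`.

d9 6e

flags:2 = 1 → 0x1 << 0 → word 0x0001
rsvd:7 = 54 → 0x36 << 2 → word 0x00d9
bank:1 = 1 → 0x1 << 9 → word 0x02d9
mode:1 = 1 → 0x1 << 10 → word 0x06d9
opcode:1 = 1 → 0x1 << 11 → word 0x0ed9
tag:4 = 6 → 0x6 << 12 → word 0x6ed9
word = 0x6ed9 → little-endian bytes:
  [0]=0xd9  [1]=0x6e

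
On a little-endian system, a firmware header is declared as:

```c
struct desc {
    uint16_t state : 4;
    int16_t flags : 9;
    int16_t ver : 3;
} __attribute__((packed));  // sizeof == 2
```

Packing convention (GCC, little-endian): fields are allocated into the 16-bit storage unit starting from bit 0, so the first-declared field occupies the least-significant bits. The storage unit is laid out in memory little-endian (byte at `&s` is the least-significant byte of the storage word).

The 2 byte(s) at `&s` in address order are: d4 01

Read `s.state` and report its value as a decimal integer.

4

[0]=0xd4 [1]=0x01 (little-endian) → word 0x01d4
state [0+:4] = (word>>0) & 0xf = 4  ←
flags [4+:9] = (word>>4) & 0x1ff = 29
ver [13+:3] = (word>>13) & 0x7 = 0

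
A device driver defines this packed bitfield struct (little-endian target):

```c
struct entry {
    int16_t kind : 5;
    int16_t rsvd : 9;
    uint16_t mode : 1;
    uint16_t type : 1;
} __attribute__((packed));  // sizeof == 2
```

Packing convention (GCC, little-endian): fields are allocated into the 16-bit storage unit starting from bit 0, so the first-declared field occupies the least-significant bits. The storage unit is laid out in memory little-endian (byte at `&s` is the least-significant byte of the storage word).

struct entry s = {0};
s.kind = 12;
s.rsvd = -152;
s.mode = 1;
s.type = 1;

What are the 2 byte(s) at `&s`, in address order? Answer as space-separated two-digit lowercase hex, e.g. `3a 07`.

0c ed

kind:5 = 12 → 0xc << 0 → word 0x000c
rsvd:9 = -152 → 0x168 << 5 → word 0x2d0c
mode:1 = 1 → 0x1 << 14 → word 0x6d0c
type:1 = 1 → 0x1 << 15 → word 0xed0c
word = 0xed0c → little-endian bytes:
  [0]=0x0c  [1]=0xed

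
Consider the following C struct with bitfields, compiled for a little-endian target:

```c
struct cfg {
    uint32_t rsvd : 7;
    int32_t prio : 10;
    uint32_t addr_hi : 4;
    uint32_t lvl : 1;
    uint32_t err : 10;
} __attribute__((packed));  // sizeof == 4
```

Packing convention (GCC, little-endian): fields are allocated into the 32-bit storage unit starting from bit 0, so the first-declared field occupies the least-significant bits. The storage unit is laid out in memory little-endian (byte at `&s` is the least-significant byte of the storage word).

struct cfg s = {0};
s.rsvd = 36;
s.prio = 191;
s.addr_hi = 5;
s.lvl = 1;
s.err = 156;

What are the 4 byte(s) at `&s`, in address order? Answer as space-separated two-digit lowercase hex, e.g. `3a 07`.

a4 5f 2a 27

rsvd:7 = 36 → 0x24 << 0 → word 0x00000024
prio:10 = 191 → 0xbf << 7 → word 0x00005fa4
addr_hi:4 = 5 → 0x5 << 17 → word 0x000a5fa4
lvl:1 = 1 → 0x1 << 21 → word 0x002a5fa4
err:10 = 156 → 0x9c << 22 → word 0x272a5fa4
word = 0x272a5fa4 → little-endian bytes:
  [0]=0xa4  [1]=0x5f  [2]=0x2a  [3]=0x27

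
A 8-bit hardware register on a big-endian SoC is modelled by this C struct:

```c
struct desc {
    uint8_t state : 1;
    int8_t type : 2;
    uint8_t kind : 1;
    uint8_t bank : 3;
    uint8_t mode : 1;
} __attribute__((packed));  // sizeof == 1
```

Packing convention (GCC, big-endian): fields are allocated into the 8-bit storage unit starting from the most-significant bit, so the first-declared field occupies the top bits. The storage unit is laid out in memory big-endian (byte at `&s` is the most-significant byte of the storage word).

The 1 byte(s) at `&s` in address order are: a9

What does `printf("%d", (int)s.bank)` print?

4

[0]=0xa9 (big-endian) → word 0xa9
state:1 @ bit 7 → (0xa9>>7)&0x1 = 0x1
type:2 @ bit 5 → (0xa9>>5)&0x3 = 0x1
kind:1 @ bit 4 → (0xa9>>4)&0x1 = 0x0
bank:3 @ bit 1 → (0xa9>>1)&0x7 = 0x4  ←
mode:1 @ bit 0 → (0xa9>>0)&0x1 = 0x1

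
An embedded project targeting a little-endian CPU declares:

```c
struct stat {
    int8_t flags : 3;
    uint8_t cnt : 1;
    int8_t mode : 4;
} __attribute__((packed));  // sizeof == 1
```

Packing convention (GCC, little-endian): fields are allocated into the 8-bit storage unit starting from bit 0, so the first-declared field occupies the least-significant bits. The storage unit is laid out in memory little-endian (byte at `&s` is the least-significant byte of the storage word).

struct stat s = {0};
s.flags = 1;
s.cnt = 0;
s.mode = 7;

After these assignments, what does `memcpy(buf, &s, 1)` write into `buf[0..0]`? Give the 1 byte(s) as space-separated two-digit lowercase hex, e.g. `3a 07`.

71

[0+:3] flags=1 & 0x7 = 0x1; word=0x01
[3+:1] cnt=0 & 0x1 = 0x0; word=0x01
[4+:4] mode=7 & 0xf = 0x7; word=0x71
word = 0x71 → little-endian bytes:
  [0]=0x71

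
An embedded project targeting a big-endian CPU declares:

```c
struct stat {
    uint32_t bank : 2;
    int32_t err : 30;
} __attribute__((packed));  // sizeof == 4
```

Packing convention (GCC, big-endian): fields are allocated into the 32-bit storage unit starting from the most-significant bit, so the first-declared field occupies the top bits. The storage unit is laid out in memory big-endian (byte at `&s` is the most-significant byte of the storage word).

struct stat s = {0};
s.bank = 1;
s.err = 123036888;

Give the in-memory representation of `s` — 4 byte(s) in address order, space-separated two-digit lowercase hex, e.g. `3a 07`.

[30+:2] bank=1 & 0x3 = 0x1; word=0x40000000
[0+:30] err=123036888 & 0x3fffffff = 0x75564d8; word=0x475564d8
word = 0x475564d8 → big-endian bytes:
  [0]=0x47  [1]=0x55  [2]=0x64  [3]=0xd8

47 55 64 d8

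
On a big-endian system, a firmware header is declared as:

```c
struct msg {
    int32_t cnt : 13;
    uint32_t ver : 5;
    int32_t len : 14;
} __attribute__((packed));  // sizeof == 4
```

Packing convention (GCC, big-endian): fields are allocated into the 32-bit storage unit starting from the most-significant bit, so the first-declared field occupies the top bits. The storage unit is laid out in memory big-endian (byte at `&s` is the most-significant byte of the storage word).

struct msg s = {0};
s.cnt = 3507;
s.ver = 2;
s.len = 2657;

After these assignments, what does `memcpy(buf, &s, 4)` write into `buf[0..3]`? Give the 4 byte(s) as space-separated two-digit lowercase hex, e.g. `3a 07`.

cnt (13b) val=3507 bits=0xdb3 at bit 19: 0x6d980000
ver (5b) val=2 bits=0x2 at bit 14: 0x6d988000
len (14b) val=2657 bits=0xa61 at bit 0: 0x6d988a61
word = 0x6d988a61 → big-endian bytes:
  [0]=0x6d  [1]=0x98  [2]=0x8a  [3]=0x61

6d 98 8a 61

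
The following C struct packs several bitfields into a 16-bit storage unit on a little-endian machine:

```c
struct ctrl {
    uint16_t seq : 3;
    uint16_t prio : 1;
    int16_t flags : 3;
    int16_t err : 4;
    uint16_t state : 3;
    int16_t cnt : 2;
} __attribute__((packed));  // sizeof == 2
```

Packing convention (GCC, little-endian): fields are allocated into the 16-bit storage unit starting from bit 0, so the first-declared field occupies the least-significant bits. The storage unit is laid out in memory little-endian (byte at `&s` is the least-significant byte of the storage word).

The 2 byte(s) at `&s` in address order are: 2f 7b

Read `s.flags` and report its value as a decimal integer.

2

[0]=0x2f [1]=0x7b (little-endian) → word 0x7b2f
seq [0+:3] = (word>>0) & 0x7 = 7
prio [3+:1] = (word>>3) & 0x1 = 1
flags [4+:3] = (word>>4) & 0x7 = 2  ←
err [7+:4] = (word>>7) & 0xf = 6
state [11+:3] = (word>>11) & 0x7 = 7
cnt [14+:2] = (word>>14) & 0x3 = 1
flags signed 3b, MSB=0: value = 2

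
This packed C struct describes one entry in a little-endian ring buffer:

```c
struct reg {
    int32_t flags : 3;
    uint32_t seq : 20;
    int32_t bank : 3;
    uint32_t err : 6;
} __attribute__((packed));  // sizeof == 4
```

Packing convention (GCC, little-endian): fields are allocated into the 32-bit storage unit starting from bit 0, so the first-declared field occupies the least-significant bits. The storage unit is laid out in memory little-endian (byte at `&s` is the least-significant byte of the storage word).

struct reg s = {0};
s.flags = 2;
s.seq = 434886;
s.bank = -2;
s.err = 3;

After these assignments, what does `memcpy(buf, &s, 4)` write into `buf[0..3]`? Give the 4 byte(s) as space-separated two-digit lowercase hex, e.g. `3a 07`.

flags:3 = 2 → 0x2 << 0 → word 0x00000002
seq:20 = 434886 → 0x6a2c6 << 3 → word 0x00351632
bank:3 = -2 → 0x6 << 23 → word 0x03351632
err:6 = 3 → 0x3 << 26 → word 0x0f351632
word = 0x0f351632 → little-endian bytes:
  [0]=0x32  [1]=0x16  [2]=0x35  [3]=0x0f

32 16 35 0f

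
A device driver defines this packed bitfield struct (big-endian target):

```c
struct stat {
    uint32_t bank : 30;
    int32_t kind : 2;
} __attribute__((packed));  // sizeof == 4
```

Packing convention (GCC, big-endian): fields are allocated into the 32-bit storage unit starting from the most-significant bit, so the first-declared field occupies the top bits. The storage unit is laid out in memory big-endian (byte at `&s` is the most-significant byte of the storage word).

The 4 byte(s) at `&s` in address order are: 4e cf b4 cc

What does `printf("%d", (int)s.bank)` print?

[0]=0x4e [1]=0xcf [2]=0xb4 [3]=0xcc (big-endian) → word 0x4ecfb4cc
bank [2+:30] = (word>>2) & 0x3fffffff = 330558771  ←
kind [0+:2] = (word>>0) & 0x3 = 0

330558771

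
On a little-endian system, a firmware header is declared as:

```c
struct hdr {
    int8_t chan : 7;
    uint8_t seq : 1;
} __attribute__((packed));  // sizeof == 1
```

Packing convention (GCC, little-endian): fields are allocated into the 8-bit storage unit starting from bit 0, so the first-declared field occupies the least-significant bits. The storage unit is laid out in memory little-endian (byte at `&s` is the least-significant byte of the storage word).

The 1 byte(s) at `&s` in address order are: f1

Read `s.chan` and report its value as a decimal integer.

[0]=0xf1 (little-endian) → word 0xf1
chan [0+:7] = (word>>0) & 0x7f = 113  ←
seq [7+:1] = (word>>7) & 0x1 = 1
chan signed 7b, MSB=1: 113 - 128 = -15

-15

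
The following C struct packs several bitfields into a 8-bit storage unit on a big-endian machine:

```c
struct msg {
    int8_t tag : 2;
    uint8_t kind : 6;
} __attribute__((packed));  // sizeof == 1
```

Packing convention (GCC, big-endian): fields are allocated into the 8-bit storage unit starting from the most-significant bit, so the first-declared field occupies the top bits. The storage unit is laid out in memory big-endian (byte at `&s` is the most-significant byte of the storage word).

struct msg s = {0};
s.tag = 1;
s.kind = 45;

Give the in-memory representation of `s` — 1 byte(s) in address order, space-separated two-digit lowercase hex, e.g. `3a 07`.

6d

tag (2b) val=1 bits=0x1 at bit 6: 0x40
kind (6b) val=45 bits=0x2d at bit 0: 0x6d
word = 0x6d → big-endian bytes:
  [0]=0x6d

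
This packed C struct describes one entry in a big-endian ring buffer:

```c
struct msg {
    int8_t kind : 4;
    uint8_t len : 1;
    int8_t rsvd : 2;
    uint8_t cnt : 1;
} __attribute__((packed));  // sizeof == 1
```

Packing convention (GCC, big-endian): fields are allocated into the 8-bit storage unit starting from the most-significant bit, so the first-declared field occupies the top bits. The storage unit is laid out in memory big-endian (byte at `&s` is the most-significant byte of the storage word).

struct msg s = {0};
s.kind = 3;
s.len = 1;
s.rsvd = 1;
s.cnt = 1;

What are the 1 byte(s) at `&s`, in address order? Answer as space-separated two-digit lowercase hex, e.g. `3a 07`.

kind:4 = 3 → 0x3 << 4 → word 0x30
len:1 = 1 → 0x1 << 3 → word 0x38
rsvd:2 = 1 → 0x1 << 1 → word 0x3a
cnt:1 = 1 → 0x1 << 0 → word 0x3b
word = 0x3b → big-endian bytes:
  [0]=0x3b

3b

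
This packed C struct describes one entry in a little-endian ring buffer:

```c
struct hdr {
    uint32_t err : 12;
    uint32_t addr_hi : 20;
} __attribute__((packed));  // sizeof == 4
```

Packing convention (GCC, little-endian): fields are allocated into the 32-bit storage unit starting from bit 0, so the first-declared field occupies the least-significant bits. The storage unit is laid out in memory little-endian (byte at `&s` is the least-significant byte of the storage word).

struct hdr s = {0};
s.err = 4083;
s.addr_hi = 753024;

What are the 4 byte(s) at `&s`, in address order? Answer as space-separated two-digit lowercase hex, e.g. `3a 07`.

[0+:12] err=4083 & 0xfff = 0xff3; word=0x00000ff3
[12+:20] addr_hi=753024 & 0xfffff = 0xb7d80; word=0xb7d80ff3
word = 0xb7d80ff3 → little-endian bytes:
  [0]=0xf3  [1]=0x0f  [2]=0xd8  [3]=0xb7

f3 0f d8 b7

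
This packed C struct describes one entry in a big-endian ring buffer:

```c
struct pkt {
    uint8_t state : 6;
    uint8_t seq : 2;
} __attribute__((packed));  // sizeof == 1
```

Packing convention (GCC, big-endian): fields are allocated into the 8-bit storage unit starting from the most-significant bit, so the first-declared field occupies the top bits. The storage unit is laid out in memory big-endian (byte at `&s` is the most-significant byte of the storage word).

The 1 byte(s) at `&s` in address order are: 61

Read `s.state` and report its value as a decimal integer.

24

[0]=0x61 (big-endian) → word 0x61
state:6 @ bit 2 → (0x61>>2)&0x3f = 0x18  ←
seq:2 @ bit 0 → (0x61>>0)&0x3 = 0x1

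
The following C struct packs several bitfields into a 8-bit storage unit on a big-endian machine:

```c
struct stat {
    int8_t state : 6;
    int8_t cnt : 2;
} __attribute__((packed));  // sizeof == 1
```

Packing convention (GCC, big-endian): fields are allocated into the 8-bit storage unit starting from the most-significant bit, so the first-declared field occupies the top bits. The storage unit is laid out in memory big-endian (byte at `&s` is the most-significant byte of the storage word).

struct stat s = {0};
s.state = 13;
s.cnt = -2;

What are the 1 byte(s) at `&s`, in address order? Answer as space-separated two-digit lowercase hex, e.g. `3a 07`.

36

state (6b) val=13 bits=0xd at bit 2: 0x34
cnt (2b) val=-2 bits=0x2 at bit 0: 0x36
word = 0x36 → big-endian bytes:
  [0]=0x36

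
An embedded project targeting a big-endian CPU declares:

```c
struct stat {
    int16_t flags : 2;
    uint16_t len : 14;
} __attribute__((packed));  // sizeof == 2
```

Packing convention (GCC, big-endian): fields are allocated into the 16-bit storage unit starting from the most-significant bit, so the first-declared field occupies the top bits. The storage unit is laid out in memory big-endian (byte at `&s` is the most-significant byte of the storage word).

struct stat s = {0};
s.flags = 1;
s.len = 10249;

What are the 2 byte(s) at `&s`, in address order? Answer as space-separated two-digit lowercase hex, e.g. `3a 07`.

68 09

flags (2b) val=1 bits=0x1 at bit 14: 0x4000
len (14b) val=10249 bits=0x2809 at bit 0: 0x6809
word = 0x6809 → big-endian bytes:
  [0]=0x68  [1]=0x09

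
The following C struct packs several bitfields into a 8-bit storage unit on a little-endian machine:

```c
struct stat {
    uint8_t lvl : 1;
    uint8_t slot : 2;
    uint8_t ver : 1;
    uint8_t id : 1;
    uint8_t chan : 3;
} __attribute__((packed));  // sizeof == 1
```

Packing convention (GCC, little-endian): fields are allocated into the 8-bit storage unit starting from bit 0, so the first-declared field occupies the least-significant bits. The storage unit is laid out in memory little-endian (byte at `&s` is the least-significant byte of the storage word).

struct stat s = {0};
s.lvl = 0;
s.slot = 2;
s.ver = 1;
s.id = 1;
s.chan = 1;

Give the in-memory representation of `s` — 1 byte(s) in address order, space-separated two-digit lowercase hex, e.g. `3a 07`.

3c

lvl (1b) val=0 bits=0x0 at bit 0: 0x00
slot (2b) val=2 bits=0x2 at bit 1: 0x04
ver (1b) val=1 bits=0x1 at bit 3: 0x0c
id (1b) val=1 bits=0x1 at bit 4: 0x1c
chan (3b) val=1 bits=0x1 at bit 5: 0x3c
word = 0x3c → little-endian bytes:
  [0]=0x3c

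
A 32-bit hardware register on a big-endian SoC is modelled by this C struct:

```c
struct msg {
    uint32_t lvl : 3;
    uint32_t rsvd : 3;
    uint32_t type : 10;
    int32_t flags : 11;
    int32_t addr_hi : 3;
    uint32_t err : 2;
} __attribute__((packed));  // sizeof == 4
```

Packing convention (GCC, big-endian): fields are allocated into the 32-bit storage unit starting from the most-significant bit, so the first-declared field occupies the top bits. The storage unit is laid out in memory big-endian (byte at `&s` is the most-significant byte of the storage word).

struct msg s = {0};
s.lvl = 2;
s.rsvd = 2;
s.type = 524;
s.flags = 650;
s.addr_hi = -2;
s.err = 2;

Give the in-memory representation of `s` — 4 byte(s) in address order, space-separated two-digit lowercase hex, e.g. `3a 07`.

4a 0c 51 5a

[29+:3] lvl=2 & 0x7 = 0x2; word=0x40000000
[26+:3] rsvd=2 & 0x7 = 0x2; word=0x48000000
[16+:10] type=524 & 0x3ff = 0x20c; word=0x4a0c0000
[5+:11] flags=650 & 0x7ff = 0x28a; word=0x4a0c5140
[2+:3] addr_hi=-2 & 0x7 = 0x6; word=0x4a0c5158
[0+:2] err=2 & 0x3 = 0x2; word=0x4a0c515a
word = 0x4a0c515a → big-endian bytes:
  [0]=0x4a  [1]=0x0c  [2]=0x51  [3]=0x5a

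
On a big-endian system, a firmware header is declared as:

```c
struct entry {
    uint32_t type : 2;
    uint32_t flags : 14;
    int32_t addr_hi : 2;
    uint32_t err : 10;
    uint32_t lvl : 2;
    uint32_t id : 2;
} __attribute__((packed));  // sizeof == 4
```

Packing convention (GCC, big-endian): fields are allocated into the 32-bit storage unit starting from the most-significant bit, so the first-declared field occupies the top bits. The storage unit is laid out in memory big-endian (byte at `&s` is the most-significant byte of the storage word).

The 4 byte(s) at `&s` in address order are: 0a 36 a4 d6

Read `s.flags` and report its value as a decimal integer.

[0]=0x0a [1]=0x36 [2]=0xa4 [3]=0xd6 (big-endian) → word 0x0a36a4d6
type [30+:2] = (word>>30) & 0x3 = 0
flags [16+:14] = (word>>16) & 0x3fff = 2614  ←
addr_hi [14+:2] = (word>>14) & 0x3 = 2
err [4+:10] = (word>>4) & 0x3ff = 589
lvl [2+:2] = (word>>2) & 0x3 = 1
id [0+:2] = (word>>0) & 0x3 = 2

2614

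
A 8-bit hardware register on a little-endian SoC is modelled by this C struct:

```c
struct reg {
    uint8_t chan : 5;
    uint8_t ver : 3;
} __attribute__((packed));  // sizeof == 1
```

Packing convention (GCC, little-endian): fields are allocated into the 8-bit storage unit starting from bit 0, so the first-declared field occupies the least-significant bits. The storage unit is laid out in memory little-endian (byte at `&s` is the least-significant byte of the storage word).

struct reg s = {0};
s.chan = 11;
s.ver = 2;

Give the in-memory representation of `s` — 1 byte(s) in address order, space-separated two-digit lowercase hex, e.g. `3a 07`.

4b

chan:5 = 11 → 0xb << 0 → word 0x0b
ver:3 = 2 → 0x2 << 5 → word 0x4b
word = 0x4b → little-endian bytes:
  [0]=0x4b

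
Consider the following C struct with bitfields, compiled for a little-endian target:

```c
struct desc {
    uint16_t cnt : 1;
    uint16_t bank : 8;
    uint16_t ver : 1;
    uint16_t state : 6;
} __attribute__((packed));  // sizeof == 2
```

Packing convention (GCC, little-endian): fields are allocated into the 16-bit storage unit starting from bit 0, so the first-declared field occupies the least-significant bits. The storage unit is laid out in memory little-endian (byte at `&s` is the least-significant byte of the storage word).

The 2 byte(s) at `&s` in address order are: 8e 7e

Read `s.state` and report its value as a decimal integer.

[0]=0x8e [1]=0x7e (little-endian) → word 0x7e8e
cnt:1 @ bit 0 → (0x7e8e>>0)&0x1 = 0x0
bank:8 @ bit 1 → (0x7e8e>>1)&0xff = 0x47
ver:1 @ bit 9 → (0x7e8e>>9)&0x1 = 0x1
state:6 @ bit 10 → (0x7e8e>>10)&0x3f = 0x1f  ←

31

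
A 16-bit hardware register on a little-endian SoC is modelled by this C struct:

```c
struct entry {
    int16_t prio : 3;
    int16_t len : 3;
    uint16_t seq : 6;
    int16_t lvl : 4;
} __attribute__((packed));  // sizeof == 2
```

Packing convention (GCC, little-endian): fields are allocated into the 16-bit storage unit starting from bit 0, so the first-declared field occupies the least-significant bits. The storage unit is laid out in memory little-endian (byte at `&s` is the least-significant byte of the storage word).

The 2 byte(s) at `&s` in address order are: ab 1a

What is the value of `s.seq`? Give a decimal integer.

42

[0]=0xab [1]=0x1a (little-endian) → word 0x1aab
prio [0+:3] = (word>>0) & 0x7 = 3
len [3+:3] = (word>>3) & 0x7 = 5
seq [6+:6] = (word>>6) & 0x3f = 42  ←
lvl [12+:4] = (word>>12) & 0xf = 1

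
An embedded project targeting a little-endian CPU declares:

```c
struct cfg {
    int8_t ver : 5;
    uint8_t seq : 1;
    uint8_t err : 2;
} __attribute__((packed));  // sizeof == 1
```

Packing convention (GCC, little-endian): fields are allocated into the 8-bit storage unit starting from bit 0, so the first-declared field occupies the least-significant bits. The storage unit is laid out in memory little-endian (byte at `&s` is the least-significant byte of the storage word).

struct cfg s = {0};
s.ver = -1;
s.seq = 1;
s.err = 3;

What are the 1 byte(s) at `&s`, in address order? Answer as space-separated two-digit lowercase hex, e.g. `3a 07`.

ff

ver:5 = -1 → 0x1f << 0 → word 0x1f
seq:1 = 1 → 0x1 << 5 → word 0x3f
err:2 = 3 → 0x3 << 6 → word 0xff
word = 0xff → little-endian bytes:
  [0]=0xff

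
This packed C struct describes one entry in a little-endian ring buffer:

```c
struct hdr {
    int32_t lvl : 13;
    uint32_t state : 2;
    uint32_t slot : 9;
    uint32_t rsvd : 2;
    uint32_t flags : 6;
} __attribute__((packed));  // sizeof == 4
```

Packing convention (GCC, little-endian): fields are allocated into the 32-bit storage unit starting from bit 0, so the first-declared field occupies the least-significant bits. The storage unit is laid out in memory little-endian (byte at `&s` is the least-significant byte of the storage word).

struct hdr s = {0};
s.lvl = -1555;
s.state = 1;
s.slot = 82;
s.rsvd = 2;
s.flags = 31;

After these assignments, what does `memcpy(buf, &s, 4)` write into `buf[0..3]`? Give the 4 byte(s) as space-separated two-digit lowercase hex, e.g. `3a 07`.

[0+:13] lvl=-1555 & 0x1fff = 0x19ed; word=0x000019ed
[13+:2] state=1 & 0x3 = 0x1; word=0x000039ed
[15+:9] slot=82 & 0x1ff = 0x52; word=0x002939ed
[24+:2] rsvd=2 & 0x3 = 0x2; word=0x022939ed
[26+:6] flags=31 & 0x3f = 0x1f; word=0x7e2939ed
word = 0x7e2939ed → little-endian bytes:
  [0]=0xed  [1]=0x39  [2]=0x29  [3]=0x7e

ed 39 29 7e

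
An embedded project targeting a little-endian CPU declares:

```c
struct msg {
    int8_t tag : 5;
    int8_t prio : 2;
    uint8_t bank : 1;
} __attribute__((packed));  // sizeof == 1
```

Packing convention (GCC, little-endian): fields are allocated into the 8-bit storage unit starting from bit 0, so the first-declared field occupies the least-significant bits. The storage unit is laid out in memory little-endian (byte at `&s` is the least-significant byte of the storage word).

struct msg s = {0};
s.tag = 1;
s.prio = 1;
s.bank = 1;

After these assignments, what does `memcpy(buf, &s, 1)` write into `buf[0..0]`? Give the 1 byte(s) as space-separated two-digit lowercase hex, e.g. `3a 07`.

a1

[0+:5] tag=1 & 0x1f = 0x1; word=0x01
[5+:2] prio=1 & 0x3 = 0x1; word=0x21
[7+:1] bank=1 & 0x1 = 0x1; word=0xa1
word = 0xa1 → little-endian bytes:
  [0]=0xa1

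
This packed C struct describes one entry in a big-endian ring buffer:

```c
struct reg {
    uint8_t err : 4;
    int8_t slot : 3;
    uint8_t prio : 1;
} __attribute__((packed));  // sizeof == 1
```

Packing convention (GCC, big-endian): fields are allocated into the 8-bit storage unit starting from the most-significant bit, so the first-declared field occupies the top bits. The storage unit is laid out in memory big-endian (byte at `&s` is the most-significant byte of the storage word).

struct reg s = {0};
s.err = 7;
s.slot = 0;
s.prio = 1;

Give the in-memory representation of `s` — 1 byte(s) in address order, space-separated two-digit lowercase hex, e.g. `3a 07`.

71

err (4b) val=7 bits=0x7 at bit 4: 0x70
slot (3b) val=0 bits=0x0 at bit 1: 0x70
prio (1b) val=1 bits=0x1 at bit 0: 0x71
word = 0x71 → big-endian bytes:
  [0]=0x71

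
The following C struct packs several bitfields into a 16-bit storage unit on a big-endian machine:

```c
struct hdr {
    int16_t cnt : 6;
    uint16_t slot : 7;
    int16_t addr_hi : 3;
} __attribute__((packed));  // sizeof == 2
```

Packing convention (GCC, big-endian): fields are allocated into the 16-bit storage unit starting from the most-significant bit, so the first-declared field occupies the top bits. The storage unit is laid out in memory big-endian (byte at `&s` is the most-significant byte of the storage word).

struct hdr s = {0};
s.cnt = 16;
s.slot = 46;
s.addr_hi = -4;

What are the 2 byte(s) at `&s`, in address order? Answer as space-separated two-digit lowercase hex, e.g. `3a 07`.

[10+:6] cnt=16 & 0x3f = 0x10; word=0x4000
[3+:7] slot=46 & 0x7f = 0x2e; word=0x4170
[0+:3] addr_hi=-4 & 0x7 = 0x4; word=0x4174
word = 0x4174 → big-endian bytes:
  [0]=0x41  [1]=0x74

41 74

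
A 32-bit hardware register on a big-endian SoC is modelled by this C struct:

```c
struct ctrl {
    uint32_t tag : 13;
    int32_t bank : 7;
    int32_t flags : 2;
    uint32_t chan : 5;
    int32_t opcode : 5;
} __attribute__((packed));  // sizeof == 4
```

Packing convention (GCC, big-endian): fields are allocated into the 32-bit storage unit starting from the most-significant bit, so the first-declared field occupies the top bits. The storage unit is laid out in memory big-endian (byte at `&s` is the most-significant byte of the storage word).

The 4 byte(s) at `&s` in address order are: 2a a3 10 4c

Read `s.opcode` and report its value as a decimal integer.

12

[0]=0x2a [1]=0xa3 [2]=0x10 [3]=0x4c (big-endian) → word 0x2aa3104c
tag [19+:13] = (word>>19) & 0x1fff = 1364
bank [12+:7] = (word>>12) & 0x7f = 49
flags [10+:2] = (word>>10) & 0x3 = 0
chan [5+:5] = (word>>5) & 0x1f = 2
opcode [0+:5] = (word>>0) & 0x1f = 12  ←
opcode signed 5b, MSB=0: value = 12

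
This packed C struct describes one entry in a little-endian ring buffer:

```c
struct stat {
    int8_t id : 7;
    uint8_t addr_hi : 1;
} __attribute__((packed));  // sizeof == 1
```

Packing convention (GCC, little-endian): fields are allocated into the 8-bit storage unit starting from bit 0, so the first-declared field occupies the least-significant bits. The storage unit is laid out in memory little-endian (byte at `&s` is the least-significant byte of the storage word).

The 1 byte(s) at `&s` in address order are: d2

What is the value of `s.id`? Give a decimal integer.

-46

[0]=0xd2 (little-endian) → word 0xd2
id [0+:7] = (word>>0) & 0x7f = 82  ←
addr_hi [7+:1] = (word>>7) & 0x1 = 1
id signed 7b, MSB=1: 82 - 128 = -46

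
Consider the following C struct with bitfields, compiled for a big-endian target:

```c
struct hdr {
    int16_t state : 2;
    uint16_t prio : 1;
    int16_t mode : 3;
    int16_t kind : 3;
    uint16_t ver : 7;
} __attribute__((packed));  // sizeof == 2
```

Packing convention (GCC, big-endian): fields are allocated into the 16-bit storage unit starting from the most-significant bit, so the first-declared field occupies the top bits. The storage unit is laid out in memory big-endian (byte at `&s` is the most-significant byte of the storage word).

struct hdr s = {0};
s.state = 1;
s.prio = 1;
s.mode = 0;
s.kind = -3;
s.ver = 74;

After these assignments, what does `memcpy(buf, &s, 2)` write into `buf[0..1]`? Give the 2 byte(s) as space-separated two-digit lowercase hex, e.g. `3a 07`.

[14+:2] state=1 & 0x3 = 0x1; word=0x4000
[13+:1] prio=1 & 0x1 = 0x1; word=0x6000
[10+:3] mode=0 & 0x7 = 0x0; word=0x6000
[7+:3] kind=-3 & 0x7 = 0x5; word=0x6280
[0+:7] ver=74 & 0x7f = 0x4a; word=0x62ca
word = 0x62ca → big-endian bytes:
  [0]=0x62  [1]=0xca

62 ca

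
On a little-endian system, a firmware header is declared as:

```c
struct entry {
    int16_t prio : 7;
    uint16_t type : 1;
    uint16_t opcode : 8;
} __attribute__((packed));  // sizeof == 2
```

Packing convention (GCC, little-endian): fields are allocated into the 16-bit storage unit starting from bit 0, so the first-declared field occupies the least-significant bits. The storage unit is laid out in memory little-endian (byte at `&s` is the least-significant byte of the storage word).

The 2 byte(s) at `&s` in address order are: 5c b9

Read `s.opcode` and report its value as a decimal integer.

185

[0]=0x5c [1]=0xb9 (little-endian) → word 0xb95c
prio:7 @ bit 0 → (0xb95c>>0)&0x7f = 0x5c
type:1 @ bit 7 → (0xb95c>>7)&0x1 = 0x0
opcode:8 @ bit 8 → (0xb95c>>8)&0xff = 0xb9  ←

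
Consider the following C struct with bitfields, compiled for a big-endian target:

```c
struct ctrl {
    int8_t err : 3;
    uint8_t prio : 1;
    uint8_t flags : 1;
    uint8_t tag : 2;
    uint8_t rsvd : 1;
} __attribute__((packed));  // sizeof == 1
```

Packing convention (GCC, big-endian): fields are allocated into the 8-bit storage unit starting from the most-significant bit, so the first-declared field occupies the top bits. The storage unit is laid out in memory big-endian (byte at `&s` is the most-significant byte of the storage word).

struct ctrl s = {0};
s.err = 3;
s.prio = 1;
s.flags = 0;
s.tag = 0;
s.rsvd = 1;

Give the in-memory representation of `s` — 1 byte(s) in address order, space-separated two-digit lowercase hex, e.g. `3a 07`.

err (3b) val=3 bits=0x3 at bit 5: 0x60
prio (1b) val=1 bits=0x1 at bit 4: 0x70
flags (1b) val=0 bits=0x0 at bit 3: 0x70
tag (2b) val=0 bits=0x0 at bit 1: 0x70
rsvd (1b) val=1 bits=0x1 at bit 0: 0x71
word = 0x71 → big-endian bytes:
  [0]=0x71

71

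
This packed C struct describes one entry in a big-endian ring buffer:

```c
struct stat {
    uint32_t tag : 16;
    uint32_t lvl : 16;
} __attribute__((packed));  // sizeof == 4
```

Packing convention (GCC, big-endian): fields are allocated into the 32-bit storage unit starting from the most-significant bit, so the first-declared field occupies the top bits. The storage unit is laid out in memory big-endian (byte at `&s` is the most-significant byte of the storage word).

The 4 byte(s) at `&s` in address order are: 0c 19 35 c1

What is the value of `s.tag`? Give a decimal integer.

3097

[0]=0x0c [1]=0x19 [2]=0x35 [3]=0xc1 (big-endian) → word 0x0c1935c1
tag:16 @ bit 16 → (0x0c1935c1>>16)&0xffff = 0xc19  ←
lvl:16 @ bit 0 → (0x0c1935c1>>0)&0xffff = 0x35c1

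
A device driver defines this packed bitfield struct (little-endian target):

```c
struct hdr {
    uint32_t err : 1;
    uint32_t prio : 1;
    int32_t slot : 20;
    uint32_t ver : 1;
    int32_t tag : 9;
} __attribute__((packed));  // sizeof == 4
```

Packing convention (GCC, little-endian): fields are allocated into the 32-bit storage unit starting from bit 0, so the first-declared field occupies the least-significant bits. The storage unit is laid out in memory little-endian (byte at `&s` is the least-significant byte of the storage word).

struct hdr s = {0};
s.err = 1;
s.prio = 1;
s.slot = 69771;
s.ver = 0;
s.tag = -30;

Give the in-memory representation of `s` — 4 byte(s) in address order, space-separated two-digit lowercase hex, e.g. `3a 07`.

err (1b) val=1 bits=0x1 at bit 0: 0x00000001
prio (1b) val=1 bits=0x1 at bit 1: 0x00000003
slot (20b) val=69771 bits=0x1108b at bit 2: 0x0004422f
ver (1b) val=0 bits=0x0 at bit 22: 0x0004422f
tag (9b) val=-30 bits=0x1e2 at bit 23: 0xf104422f
word = 0xf104422f → little-endian bytes:
  [0]=0x2f  [1]=0x42  [2]=0x04  [3]=0xf1

2f 42 04 f1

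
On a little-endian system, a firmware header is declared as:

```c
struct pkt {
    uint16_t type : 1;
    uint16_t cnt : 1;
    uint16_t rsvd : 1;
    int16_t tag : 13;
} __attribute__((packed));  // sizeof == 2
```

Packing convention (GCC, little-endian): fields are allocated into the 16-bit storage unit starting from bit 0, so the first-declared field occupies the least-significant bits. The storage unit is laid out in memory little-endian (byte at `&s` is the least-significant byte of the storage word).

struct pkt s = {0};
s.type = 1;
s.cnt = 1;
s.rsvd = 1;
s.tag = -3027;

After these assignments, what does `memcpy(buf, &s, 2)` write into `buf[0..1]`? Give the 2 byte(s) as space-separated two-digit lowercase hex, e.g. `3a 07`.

6f a1

type:1 = 1 → 0x1 << 0 → word 0x0001
cnt:1 = 1 → 0x1 << 1 → word 0x0003
rsvd:1 = 1 → 0x1 << 2 → word 0x0007
tag:13 = -3027 → 0x142d << 3 → word 0xa16f
word = 0xa16f → little-endian bytes:
  [0]=0x6f  [1]=0xa1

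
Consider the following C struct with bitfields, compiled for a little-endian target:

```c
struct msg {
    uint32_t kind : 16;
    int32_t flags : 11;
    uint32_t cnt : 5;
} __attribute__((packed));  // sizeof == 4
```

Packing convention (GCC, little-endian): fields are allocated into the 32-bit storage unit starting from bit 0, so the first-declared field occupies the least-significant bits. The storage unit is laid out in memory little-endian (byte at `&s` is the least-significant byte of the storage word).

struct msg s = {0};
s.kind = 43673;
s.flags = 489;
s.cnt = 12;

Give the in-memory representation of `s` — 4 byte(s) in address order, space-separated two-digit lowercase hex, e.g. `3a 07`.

99 aa e9 61

[0+:16] kind=43673 & 0xffff = 0xaa99; word=0x0000aa99
[16+:11] flags=489 & 0x7ff = 0x1e9; word=0x01e9aa99
[27+:5] cnt=12 & 0x1f = 0xc; word=0x61e9aa99
word = 0x61e9aa99 → little-endian bytes:
  [0]=0x99  [1]=0xaa  [2]=0xe9  [3]=0x61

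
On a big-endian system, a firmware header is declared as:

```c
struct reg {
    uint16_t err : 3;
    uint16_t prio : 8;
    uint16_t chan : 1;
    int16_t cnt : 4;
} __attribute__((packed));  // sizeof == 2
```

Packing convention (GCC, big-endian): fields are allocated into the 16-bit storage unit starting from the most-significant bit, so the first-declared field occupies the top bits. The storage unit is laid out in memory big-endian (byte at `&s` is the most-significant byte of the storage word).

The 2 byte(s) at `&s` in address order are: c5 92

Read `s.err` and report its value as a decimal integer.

[0]=0xc5 [1]=0x92 (big-endian) → word 0xc592
err [13+:3] = (word>>13) & 0x7 = 6  ←
prio [5+:8] = (word>>5) & 0xff = 44
chan [4+:1] = (word>>4) & 0x1 = 1
cnt [0+:4] = (word>>0) & 0xf = 2

6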